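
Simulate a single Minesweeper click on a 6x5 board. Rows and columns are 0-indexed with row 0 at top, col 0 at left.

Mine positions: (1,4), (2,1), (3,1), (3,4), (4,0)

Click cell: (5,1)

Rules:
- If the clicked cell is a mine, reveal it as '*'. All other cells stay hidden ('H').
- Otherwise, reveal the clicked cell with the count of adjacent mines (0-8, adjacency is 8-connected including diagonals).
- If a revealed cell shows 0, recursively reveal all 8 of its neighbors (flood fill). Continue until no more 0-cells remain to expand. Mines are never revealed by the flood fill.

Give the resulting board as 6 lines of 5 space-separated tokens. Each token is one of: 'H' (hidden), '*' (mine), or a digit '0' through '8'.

H H H H H
H H H H H
H H H H H
H H H H H
H H H H H
H 1 H H H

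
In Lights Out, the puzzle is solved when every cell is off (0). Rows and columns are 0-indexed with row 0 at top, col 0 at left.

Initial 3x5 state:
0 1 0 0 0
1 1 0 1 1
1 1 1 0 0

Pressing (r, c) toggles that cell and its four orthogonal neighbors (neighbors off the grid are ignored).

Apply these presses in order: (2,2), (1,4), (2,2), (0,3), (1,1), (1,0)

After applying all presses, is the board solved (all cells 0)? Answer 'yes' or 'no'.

After press 1 at (2,2):
0 1 0 0 0
1 1 1 1 1
1 0 0 1 0

After press 2 at (1,4):
0 1 0 0 1
1 1 1 0 0
1 0 0 1 1

After press 3 at (2,2):
0 1 0 0 1
1 1 0 0 0
1 1 1 0 1

After press 4 at (0,3):
0 1 1 1 0
1 1 0 1 0
1 1 1 0 1

After press 5 at (1,1):
0 0 1 1 0
0 0 1 1 0
1 0 1 0 1

After press 6 at (1,0):
1 0 1 1 0
1 1 1 1 0
0 0 1 0 1

Lights still on: 9

Answer: no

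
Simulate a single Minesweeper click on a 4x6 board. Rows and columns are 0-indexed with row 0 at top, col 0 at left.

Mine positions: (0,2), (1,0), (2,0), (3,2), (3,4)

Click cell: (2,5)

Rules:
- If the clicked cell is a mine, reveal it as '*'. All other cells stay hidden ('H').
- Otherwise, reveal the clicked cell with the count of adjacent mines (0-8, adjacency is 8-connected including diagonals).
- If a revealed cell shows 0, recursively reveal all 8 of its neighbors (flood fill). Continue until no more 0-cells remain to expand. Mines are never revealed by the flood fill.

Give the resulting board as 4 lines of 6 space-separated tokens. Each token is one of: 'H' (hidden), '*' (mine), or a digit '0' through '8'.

H H H H H H
H H H H H H
H H H H H 1
H H H H H H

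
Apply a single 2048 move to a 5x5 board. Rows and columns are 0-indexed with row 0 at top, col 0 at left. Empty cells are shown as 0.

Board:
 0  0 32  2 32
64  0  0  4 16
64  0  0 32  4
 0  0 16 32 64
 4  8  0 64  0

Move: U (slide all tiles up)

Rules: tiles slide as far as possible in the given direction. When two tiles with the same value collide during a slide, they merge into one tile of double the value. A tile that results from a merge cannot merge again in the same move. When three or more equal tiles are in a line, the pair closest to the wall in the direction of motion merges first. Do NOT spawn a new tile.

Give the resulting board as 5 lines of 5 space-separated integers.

Slide up:
col 0: [0, 64, 64, 0, 4] -> [128, 4, 0, 0, 0]
col 1: [0, 0, 0, 0, 8] -> [8, 0, 0, 0, 0]
col 2: [32, 0, 0, 16, 0] -> [32, 16, 0, 0, 0]
col 3: [2, 4, 32, 32, 64] -> [2, 4, 64, 64, 0]
col 4: [32, 16, 4, 64, 0] -> [32, 16, 4, 64, 0]

Answer: 128   8  32   2  32
  4   0  16   4  16
  0   0   0  64   4
  0   0   0  64  64
  0   0   0   0   0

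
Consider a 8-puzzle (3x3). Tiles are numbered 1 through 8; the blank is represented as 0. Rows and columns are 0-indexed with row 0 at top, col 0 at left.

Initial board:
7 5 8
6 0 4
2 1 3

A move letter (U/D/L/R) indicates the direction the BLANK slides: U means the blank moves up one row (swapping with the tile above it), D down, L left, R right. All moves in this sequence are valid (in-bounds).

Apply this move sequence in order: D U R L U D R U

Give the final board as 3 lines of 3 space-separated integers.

After move 1 (D):
7 5 8
6 1 4
2 0 3

After move 2 (U):
7 5 8
6 0 4
2 1 3

After move 3 (R):
7 5 8
6 4 0
2 1 3

After move 4 (L):
7 5 8
6 0 4
2 1 3

After move 5 (U):
7 0 8
6 5 4
2 1 3

After move 6 (D):
7 5 8
6 0 4
2 1 3

After move 7 (R):
7 5 8
6 4 0
2 1 3

After move 8 (U):
7 5 0
6 4 8
2 1 3

Answer: 7 5 0
6 4 8
2 1 3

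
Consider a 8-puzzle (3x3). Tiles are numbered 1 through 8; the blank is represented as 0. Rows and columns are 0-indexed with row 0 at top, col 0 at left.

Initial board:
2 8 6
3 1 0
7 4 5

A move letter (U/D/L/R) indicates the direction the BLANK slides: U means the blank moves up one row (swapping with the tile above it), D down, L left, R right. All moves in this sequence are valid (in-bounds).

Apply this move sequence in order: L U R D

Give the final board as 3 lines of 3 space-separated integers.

Answer: 2 6 1
3 8 0
7 4 5

Derivation:
After move 1 (L):
2 8 6
3 0 1
7 4 5

After move 2 (U):
2 0 6
3 8 1
7 4 5

After move 3 (R):
2 6 0
3 8 1
7 4 5

After move 4 (D):
2 6 1
3 8 0
7 4 5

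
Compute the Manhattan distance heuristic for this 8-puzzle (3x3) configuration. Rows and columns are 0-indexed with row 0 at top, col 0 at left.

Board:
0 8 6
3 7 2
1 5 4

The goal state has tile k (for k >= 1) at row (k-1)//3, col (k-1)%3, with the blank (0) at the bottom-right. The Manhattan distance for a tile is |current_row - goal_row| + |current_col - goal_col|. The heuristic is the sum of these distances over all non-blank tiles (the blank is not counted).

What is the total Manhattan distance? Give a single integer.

Tile 8: (0,1)->(2,1) = 2
Tile 6: (0,2)->(1,2) = 1
Tile 3: (1,0)->(0,2) = 3
Tile 7: (1,1)->(2,0) = 2
Tile 2: (1,2)->(0,1) = 2
Tile 1: (2,0)->(0,0) = 2
Tile 5: (2,1)->(1,1) = 1
Tile 4: (2,2)->(1,0) = 3
Sum: 2 + 1 + 3 + 2 + 2 + 2 + 1 + 3 = 16

Answer: 16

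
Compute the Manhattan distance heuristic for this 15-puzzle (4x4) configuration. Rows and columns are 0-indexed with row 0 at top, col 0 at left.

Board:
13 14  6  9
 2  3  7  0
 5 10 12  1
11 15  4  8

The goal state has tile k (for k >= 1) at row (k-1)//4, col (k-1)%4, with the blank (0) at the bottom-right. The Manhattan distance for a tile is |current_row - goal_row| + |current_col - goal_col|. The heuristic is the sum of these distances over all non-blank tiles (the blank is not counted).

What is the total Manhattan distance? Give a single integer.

Tile 13: at (0,0), goal (3,0), distance |0-3|+|0-0| = 3
Tile 14: at (0,1), goal (3,1), distance |0-3|+|1-1| = 3
Tile 6: at (0,2), goal (1,1), distance |0-1|+|2-1| = 2
Tile 9: at (0,3), goal (2,0), distance |0-2|+|3-0| = 5
Tile 2: at (1,0), goal (0,1), distance |1-0|+|0-1| = 2
Tile 3: at (1,1), goal (0,2), distance |1-0|+|1-2| = 2
Tile 7: at (1,2), goal (1,2), distance |1-1|+|2-2| = 0
Tile 5: at (2,0), goal (1,0), distance |2-1|+|0-0| = 1
Tile 10: at (2,1), goal (2,1), distance |2-2|+|1-1| = 0
Tile 12: at (2,2), goal (2,3), distance |2-2|+|2-3| = 1
Tile 1: at (2,3), goal (0,0), distance |2-0|+|3-0| = 5
Tile 11: at (3,0), goal (2,2), distance |3-2|+|0-2| = 3
Tile 15: at (3,1), goal (3,2), distance |3-3|+|1-2| = 1
Tile 4: at (3,2), goal (0,3), distance |3-0|+|2-3| = 4
Tile 8: at (3,3), goal (1,3), distance |3-1|+|3-3| = 2
Sum: 3 + 3 + 2 + 5 + 2 + 2 + 0 + 1 + 0 + 1 + 5 + 3 + 1 + 4 + 2 = 34

Answer: 34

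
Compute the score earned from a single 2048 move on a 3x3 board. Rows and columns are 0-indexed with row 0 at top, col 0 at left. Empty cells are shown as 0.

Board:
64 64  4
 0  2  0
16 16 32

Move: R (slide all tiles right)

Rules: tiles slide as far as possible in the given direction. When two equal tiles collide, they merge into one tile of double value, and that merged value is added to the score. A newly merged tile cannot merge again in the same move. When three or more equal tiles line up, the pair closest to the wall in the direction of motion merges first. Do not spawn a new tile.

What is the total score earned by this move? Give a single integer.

Slide right:
row 0: [64, 64, 4] -> [0, 128, 4]  score +128 (running 128)
row 1: [0, 2, 0] -> [0, 0, 2]  score +0 (running 128)
row 2: [16, 16, 32] -> [0, 32, 32]  score +32 (running 160)
Board after move:
  0 128   4
  0   0   2
  0  32  32

Answer: 160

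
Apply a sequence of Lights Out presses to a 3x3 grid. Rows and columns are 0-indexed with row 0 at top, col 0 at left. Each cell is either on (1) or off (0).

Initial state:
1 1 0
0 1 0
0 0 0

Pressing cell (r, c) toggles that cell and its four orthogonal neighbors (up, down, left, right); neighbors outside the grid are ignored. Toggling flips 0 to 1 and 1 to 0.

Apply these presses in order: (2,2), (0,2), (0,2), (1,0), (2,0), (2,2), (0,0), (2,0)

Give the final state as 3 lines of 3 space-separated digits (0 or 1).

After press 1 at (2,2):
1 1 0
0 1 1
0 1 1

After press 2 at (0,2):
1 0 1
0 1 0
0 1 1

After press 3 at (0,2):
1 1 0
0 1 1
0 1 1

After press 4 at (1,0):
0 1 0
1 0 1
1 1 1

After press 5 at (2,0):
0 1 0
0 0 1
0 0 1

After press 6 at (2,2):
0 1 0
0 0 0
0 1 0

After press 7 at (0,0):
1 0 0
1 0 0
0 1 0

After press 8 at (2,0):
1 0 0
0 0 0
1 0 0

Answer: 1 0 0
0 0 0
1 0 0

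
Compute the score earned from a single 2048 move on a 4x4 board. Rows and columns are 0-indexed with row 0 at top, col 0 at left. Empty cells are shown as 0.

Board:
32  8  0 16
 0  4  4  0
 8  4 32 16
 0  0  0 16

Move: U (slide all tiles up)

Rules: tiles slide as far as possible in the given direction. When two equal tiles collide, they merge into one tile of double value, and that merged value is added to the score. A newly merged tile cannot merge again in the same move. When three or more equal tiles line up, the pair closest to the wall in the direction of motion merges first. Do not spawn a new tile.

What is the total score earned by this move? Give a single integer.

Slide up:
col 0: [32, 0, 8, 0] -> [32, 8, 0, 0]  score +0 (running 0)
col 1: [8, 4, 4, 0] -> [8, 8, 0, 0]  score +8 (running 8)
col 2: [0, 4, 32, 0] -> [4, 32, 0, 0]  score +0 (running 8)
col 3: [16, 0, 16, 16] -> [32, 16, 0, 0]  score +32 (running 40)
Board after move:
32  8  4 32
 8  8 32 16
 0  0  0  0
 0  0  0  0

Answer: 40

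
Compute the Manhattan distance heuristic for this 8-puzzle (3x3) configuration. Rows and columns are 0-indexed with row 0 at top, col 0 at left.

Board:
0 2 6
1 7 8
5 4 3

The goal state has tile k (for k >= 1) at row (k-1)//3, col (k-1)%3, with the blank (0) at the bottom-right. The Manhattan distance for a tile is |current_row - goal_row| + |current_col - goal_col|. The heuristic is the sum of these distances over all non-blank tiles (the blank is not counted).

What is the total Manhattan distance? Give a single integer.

Tile 2: (0,1)->(0,1) = 0
Tile 6: (0,2)->(1,2) = 1
Tile 1: (1,0)->(0,0) = 1
Tile 7: (1,1)->(2,0) = 2
Tile 8: (1,2)->(2,1) = 2
Tile 5: (2,0)->(1,1) = 2
Tile 4: (2,1)->(1,0) = 2
Tile 3: (2,2)->(0,2) = 2
Sum: 0 + 1 + 1 + 2 + 2 + 2 + 2 + 2 = 12

Answer: 12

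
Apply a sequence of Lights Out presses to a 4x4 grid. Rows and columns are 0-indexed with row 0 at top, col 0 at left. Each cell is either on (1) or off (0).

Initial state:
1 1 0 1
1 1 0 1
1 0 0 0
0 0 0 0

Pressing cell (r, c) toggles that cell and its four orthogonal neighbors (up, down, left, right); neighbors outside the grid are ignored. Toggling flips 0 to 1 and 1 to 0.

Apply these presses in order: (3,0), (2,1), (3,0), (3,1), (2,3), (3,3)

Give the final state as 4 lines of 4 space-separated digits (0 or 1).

Answer: 1 1 0 1
1 0 0 0
0 0 0 0
1 0 0 0

Derivation:
After press 1 at (3,0):
1 1 0 1
1 1 0 1
0 0 0 0
1 1 0 0

After press 2 at (2,1):
1 1 0 1
1 0 0 1
1 1 1 0
1 0 0 0

After press 3 at (3,0):
1 1 0 1
1 0 0 1
0 1 1 0
0 1 0 0

After press 4 at (3,1):
1 1 0 1
1 0 0 1
0 0 1 0
1 0 1 0

After press 5 at (2,3):
1 1 0 1
1 0 0 0
0 0 0 1
1 0 1 1

After press 6 at (3,3):
1 1 0 1
1 0 0 0
0 0 0 0
1 0 0 0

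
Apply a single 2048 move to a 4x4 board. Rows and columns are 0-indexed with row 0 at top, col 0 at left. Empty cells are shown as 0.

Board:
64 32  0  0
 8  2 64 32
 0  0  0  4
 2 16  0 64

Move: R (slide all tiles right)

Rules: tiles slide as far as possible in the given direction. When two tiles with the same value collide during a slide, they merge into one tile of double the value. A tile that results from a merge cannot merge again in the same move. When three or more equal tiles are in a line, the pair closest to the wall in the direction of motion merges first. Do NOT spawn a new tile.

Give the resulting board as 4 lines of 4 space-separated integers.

Slide right:
row 0: [64, 32, 0, 0] -> [0, 0, 64, 32]
row 1: [8, 2, 64, 32] -> [8, 2, 64, 32]
row 2: [0, 0, 0, 4] -> [0, 0, 0, 4]
row 3: [2, 16, 0, 64] -> [0, 2, 16, 64]

Answer:  0  0 64 32
 8  2 64 32
 0  0  0  4
 0  2 16 64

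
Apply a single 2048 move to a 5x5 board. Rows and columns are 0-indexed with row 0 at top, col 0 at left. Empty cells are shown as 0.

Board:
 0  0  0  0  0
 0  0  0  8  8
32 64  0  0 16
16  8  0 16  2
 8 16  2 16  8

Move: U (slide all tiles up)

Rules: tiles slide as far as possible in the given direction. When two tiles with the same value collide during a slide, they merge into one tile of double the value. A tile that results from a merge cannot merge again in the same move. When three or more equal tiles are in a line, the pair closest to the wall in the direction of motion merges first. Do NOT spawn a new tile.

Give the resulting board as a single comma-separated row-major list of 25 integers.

Slide up:
col 0: [0, 0, 32, 16, 8] -> [32, 16, 8, 0, 0]
col 1: [0, 0, 64, 8, 16] -> [64, 8, 16, 0, 0]
col 2: [0, 0, 0, 0, 2] -> [2, 0, 0, 0, 0]
col 3: [0, 8, 0, 16, 16] -> [8, 32, 0, 0, 0]
col 4: [0, 8, 16, 2, 8] -> [8, 16, 2, 8, 0]

Answer: 32, 64, 2, 8, 8, 16, 8, 0, 32, 16, 8, 16, 0, 0, 2, 0, 0, 0, 0, 8, 0, 0, 0, 0, 0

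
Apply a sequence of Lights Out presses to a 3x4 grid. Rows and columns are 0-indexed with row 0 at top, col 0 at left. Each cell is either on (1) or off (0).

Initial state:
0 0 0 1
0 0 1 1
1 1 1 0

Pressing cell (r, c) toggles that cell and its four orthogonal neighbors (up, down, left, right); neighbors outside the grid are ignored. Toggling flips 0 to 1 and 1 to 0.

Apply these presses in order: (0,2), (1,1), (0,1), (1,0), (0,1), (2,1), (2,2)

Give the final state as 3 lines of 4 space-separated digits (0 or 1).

After press 1 at (0,2):
0 1 1 0
0 0 0 1
1 1 1 0

After press 2 at (1,1):
0 0 1 0
1 1 1 1
1 0 1 0

After press 3 at (0,1):
1 1 0 0
1 0 1 1
1 0 1 0

After press 4 at (1,0):
0 1 0 0
0 1 1 1
0 0 1 0

After press 5 at (0,1):
1 0 1 0
0 0 1 1
0 0 1 0

After press 6 at (2,1):
1 0 1 0
0 1 1 1
1 1 0 0

After press 7 at (2,2):
1 0 1 0
0 1 0 1
1 0 1 1

Answer: 1 0 1 0
0 1 0 1
1 0 1 1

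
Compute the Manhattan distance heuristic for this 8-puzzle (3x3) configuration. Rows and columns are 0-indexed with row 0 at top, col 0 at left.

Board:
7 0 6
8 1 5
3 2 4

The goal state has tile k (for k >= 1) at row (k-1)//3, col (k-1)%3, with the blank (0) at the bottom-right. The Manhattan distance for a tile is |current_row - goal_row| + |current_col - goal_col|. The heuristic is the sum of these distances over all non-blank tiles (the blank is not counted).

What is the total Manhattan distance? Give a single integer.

Answer: 17

Derivation:
Tile 7: (0,0)->(2,0) = 2
Tile 6: (0,2)->(1,2) = 1
Tile 8: (1,0)->(2,1) = 2
Tile 1: (1,1)->(0,0) = 2
Tile 5: (1,2)->(1,1) = 1
Tile 3: (2,0)->(0,2) = 4
Tile 2: (2,1)->(0,1) = 2
Tile 4: (2,2)->(1,0) = 3
Sum: 2 + 1 + 2 + 2 + 1 + 4 + 2 + 3 = 17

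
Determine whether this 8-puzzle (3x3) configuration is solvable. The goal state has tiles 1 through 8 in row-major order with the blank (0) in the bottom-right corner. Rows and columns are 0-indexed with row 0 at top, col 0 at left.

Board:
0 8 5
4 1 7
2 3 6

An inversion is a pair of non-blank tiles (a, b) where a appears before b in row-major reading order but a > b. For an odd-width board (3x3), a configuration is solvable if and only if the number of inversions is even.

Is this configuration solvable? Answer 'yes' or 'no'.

Answer: no

Derivation:
Inversions (pairs i<j in row-major order where tile[i] > tile[j] > 0): 17
17 is odd, so the puzzle is not solvable.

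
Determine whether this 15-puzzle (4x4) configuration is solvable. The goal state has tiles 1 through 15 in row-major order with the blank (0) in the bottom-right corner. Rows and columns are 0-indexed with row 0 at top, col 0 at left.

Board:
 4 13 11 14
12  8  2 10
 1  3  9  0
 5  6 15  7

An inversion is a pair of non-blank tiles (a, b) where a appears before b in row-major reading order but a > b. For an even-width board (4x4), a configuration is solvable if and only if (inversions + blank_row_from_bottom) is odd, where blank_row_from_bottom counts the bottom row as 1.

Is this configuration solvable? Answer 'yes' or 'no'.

Inversions: 59
Blank is in row 2 (0-indexed from top), which is row 2 counting from the bottom (bottom = 1).
59 + 2 = 61, which is odd, so the puzzle is solvable.

Answer: yes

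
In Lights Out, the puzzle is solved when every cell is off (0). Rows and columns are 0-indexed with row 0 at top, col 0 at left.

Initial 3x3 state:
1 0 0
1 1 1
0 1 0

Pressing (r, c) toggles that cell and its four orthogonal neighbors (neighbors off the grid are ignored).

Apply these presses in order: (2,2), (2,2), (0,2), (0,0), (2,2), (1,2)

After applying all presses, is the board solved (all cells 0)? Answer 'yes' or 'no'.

Answer: yes

Derivation:
After press 1 at (2,2):
1 0 0
1 1 0
0 0 1

After press 2 at (2,2):
1 0 0
1 1 1
0 1 0

After press 3 at (0,2):
1 1 1
1 1 0
0 1 0

After press 4 at (0,0):
0 0 1
0 1 0
0 1 0

After press 5 at (2,2):
0 0 1
0 1 1
0 0 1

After press 6 at (1,2):
0 0 0
0 0 0
0 0 0

Lights still on: 0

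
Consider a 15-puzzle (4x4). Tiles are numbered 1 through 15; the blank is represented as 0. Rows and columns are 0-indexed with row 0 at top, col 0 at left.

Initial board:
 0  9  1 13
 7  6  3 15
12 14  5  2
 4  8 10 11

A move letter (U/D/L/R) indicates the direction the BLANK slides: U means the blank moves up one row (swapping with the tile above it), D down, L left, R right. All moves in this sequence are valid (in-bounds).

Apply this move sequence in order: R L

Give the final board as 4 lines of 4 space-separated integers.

Answer:  0  9  1 13
 7  6  3 15
12 14  5  2
 4  8 10 11

Derivation:
After move 1 (R):
 9  0  1 13
 7  6  3 15
12 14  5  2
 4  8 10 11

After move 2 (L):
 0  9  1 13
 7  6  3 15
12 14  5  2
 4  8 10 11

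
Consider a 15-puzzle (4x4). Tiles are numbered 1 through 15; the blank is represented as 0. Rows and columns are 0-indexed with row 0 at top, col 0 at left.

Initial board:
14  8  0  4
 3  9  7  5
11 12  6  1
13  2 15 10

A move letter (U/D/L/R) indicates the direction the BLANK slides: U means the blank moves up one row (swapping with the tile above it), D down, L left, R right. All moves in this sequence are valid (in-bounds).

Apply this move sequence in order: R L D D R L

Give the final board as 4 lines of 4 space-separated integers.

Answer: 14  8  7  4
 3  9  6  5
11 12  0  1
13  2 15 10

Derivation:
After move 1 (R):
14  8  4  0
 3  9  7  5
11 12  6  1
13  2 15 10

After move 2 (L):
14  8  0  4
 3  9  7  5
11 12  6  1
13  2 15 10

After move 3 (D):
14  8  7  4
 3  9  0  5
11 12  6  1
13  2 15 10

After move 4 (D):
14  8  7  4
 3  9  6  5
11 12  0  1
13  2 15 10

After move 5 (R):
14  8  7  4
 3  9  6  5
11 12  1  0
13  2 15 10

After move 6 (L):
14  8  7  4
 3  9  6  5
11 12  0  1
13  2 15 10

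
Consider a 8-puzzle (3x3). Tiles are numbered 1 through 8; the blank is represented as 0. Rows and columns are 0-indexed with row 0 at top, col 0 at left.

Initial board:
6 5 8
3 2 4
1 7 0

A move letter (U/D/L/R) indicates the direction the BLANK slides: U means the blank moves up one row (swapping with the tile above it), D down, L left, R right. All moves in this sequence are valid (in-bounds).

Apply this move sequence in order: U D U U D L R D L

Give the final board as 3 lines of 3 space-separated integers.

After move 1 (U):
6 5 8
3 2 0
1 7 4

After move 2 (D):
6 5 8
3 2 4
1 7 0

After move 3 (U):
6 5 8
3 2 0
1 7 4

After move 4 (U):
6 5 0
3 2 8
1 7 4

After move 5 (D):
6 5 8
3 2 0
1 7 4

After move 6 (L):
6 5 8
3 0 2
1 7 4

After move 7 (R):
6 5 8
3 2 0
1 7 4

After move 8 (D):
6 5 8
3 2 4
1 7 0

After move 9 (L):
6 5 8
3 2 4
1 0 7

Answer: 6 5 8
3 2 4
1 0 7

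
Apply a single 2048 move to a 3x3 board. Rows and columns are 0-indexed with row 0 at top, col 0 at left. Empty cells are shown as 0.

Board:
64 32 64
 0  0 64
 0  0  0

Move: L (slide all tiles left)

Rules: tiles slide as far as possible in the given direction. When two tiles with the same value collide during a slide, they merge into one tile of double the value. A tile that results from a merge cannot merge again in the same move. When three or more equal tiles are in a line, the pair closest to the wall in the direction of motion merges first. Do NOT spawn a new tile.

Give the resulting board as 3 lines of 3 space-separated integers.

Slide left:
row 0: [64, 32, 64] -> [64, 32, 64]
row 1: [0, 0, 64] -> [64, 0, 0]
row 2: [0, 0, 0] -> [0, 0, 0]

Answer: 64 32 64
64  0  0
 0  0  0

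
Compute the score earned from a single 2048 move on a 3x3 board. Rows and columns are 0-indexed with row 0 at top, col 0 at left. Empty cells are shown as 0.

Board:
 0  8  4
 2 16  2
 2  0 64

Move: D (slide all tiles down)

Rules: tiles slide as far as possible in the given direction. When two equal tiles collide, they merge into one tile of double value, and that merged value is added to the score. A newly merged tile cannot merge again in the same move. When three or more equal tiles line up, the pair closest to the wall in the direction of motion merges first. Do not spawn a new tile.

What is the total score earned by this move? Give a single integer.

Slide down:
col 0: [0, 2, 2] -> [0, 0, 4]  score +4 (running 4)
col 1: [8, 16, 0] -> [0, 8, 16]  score +0 (running 4)
col 2: [4, 2, 64] -> [4, 2, 64]  score +0 (running 4)
Board after move:
 0  0  4
 0  8  2
 4 16 64

Answer: 4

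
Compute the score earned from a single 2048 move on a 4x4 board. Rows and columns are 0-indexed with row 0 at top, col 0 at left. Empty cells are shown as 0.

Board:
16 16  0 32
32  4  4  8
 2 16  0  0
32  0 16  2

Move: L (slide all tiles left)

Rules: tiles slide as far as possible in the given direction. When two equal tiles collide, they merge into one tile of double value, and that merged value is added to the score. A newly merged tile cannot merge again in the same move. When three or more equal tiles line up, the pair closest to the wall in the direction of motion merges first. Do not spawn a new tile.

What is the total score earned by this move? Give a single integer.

Answer: 40

Derivation:
Slide left:
row 0: [16, 16, 0, 32] -> [32, 32, 0, 0]  score +32 (running 32)
row 1: [32, 4, 4, 8] -> [32, 8, 8, 0]  score +8 (running 40)
row 2: [2, 16, 0, 0] -> [2, 16, 0, 0]  score +0 (running 40)
row 3: [32, 0, 16, 2] -> [32, 16, 2, 0]  score +0 (running 40)
Board after move:
32 32  0  0
32  8  8  0
 2 16  0  0
32 16  2  0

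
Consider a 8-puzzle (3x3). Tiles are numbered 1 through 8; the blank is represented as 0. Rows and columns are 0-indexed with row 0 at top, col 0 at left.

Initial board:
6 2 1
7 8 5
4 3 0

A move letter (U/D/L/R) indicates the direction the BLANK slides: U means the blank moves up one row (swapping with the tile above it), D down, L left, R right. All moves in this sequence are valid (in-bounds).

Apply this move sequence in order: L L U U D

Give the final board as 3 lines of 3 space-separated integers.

Answer: 6 2 1
0 8 5
7 4 3

Derivation:
After move 1 (L):
6 2 1
7 8 5
4 0 3

After move 2 (L):
6 2 1
7 8 5
0 4 3

After move 3 (U):
6 2 1
0 8 5
7 4 3

After move 4 (U):
0 2 1
6 8 5
7 4 3

After move 5 (D):
6 2 1
0 8 5
7 4 3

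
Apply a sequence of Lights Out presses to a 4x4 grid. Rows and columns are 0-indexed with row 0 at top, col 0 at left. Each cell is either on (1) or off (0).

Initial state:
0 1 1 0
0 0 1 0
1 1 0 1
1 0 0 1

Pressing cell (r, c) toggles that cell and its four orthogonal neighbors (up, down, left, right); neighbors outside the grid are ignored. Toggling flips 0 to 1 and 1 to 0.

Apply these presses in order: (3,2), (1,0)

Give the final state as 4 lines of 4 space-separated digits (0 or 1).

Answer: 1 1 1 0
1 1 1 0
0 1 1 1
1 1 1 0

Derivation:
After press 1 at (3,2):
0 1 1 0
0 0 1 0
1 1 1 1
1 1 1 0

After press 2 at (1,0):
1 1 1 0
1 1 1 0
0 1 1 1
1 1 1 0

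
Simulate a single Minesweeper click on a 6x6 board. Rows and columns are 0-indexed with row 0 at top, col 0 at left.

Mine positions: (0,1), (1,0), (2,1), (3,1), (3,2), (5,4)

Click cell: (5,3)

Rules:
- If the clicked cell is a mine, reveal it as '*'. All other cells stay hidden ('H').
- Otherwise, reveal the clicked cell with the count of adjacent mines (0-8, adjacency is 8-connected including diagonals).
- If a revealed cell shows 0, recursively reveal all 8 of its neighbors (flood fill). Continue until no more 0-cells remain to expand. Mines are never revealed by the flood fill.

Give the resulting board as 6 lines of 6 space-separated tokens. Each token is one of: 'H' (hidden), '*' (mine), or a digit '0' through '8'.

H H H H H H
H H H H H H
H H H H H H
H H H H H H
H H H H H H
H H H 1 H H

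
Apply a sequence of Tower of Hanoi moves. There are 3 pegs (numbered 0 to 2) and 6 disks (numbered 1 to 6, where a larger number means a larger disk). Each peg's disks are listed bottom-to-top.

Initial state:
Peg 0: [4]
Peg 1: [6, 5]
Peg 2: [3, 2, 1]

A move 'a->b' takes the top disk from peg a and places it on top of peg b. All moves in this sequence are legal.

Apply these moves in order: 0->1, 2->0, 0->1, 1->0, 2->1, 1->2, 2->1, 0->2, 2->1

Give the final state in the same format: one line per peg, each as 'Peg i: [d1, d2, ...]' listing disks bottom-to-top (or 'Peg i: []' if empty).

Answer: Peg 0: []
Peg 1: [6, 5, 4, 2, 1]
Peg 2: [3]

Derivation:
After move 1 (0->1):
Peg 0: []
Peg 1: [6, 5, 4]
Peg 2: [3, 2, 1]

After move 2 (2->0):
Peg 0: [1]
Peg 1: [6, 5, 4]
Peg 2: [3, 2]

After move 3 (0->1):
Peg 0: []
Peg 1: [6, 5, 4, 1]
Peg 2: [3, 2]

After move 4 (1->0):
Peg 0: [1]
Peg 1: [6, 5, 4]
Peg 2: [3, 2]

After move 5 (2->1):
Peg 0: [1]
Peg 1: [6, 5, 4, 2]
Peg 2: [3]

After move 6 (1->2):
Peg 0: [1]
Peg 1: [6, 5, 4]
Peg 2: [3, 2]

After move 7 (2->1):
Peg 0: [1]
Peg 1: [6, 5, 4, 2]
Peg 2: [3]

After move 8 (0->2):
Peg 0: []
Peg 1: [6, 5, 4, 2]
Peg 2: [3, 1]

After move 9 (2->1):
Peg 0: []
Peg 1: [6, 5, 4, 2, 1]
Peg 2: [3]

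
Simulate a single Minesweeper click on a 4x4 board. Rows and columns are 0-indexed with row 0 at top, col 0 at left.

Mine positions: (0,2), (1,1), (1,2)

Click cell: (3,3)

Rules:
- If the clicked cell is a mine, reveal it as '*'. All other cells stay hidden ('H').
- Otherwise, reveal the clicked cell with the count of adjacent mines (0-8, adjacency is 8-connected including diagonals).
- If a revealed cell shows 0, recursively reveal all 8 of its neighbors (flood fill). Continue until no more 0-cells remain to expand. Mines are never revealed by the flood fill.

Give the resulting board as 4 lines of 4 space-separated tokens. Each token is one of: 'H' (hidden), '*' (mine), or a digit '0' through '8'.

H H H H
H H H H
1 2 2 1
0 0 0 0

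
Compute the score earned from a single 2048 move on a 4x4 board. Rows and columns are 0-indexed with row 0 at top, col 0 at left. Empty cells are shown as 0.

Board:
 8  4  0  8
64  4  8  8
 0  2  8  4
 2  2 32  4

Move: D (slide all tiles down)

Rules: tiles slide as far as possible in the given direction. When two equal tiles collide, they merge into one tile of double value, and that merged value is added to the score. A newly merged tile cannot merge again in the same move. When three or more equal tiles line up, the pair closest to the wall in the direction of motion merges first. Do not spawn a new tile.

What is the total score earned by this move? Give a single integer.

Answer: 52

Derivation:
Slide down:
col 0: [8, 64, 0, 2] -> [0, 8, 64, 2]  score +0 (running 0)
col 1: [4, 4, 2, 2] -> [0, 0, 8, 4]  score +12 (running 12)
col 2: [0, 8, 8, 32] -> [0, 0, 16, 32]  score +16 (running 28)
col 3: [8, 8, 4, 4] -> [0, 0, 16, 8]  score +24 (running 52)
Board after move:
 0  0  0  0
 8  0  0  0
64  8 16 16
 2  4 32  8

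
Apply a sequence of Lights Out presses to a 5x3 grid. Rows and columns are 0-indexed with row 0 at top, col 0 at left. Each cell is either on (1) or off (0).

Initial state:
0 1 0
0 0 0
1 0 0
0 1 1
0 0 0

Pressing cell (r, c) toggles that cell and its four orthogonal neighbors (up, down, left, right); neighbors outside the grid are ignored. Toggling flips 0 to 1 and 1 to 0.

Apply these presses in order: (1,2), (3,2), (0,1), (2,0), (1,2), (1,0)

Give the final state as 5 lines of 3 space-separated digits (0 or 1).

Answer: 0 0 1
0 0 0
1 1 1
1 0 0
0 0 1

Derivation:
After press 1 at (1,2):
0 1 1
0 1 1
1 0 1
0 1 1
0 0 0

After press 2 at (3,2):
0 1 1
0 1 1
1 0 0
0 0 0
0 0 1

After press 3 at (0,1):
1 0 0
0 0 1
1 0 0
0 0 0
0 0 1

After press 4 at (2,0):
1 0 0
1 0 1
0 1 0
1 0 0
0 0 1

After press 5 at (1,2):
1 0 1
1 1 0
0 1 1
1 0 0
0 0 1

After press 6 at (1,0):
0 0 1
0 0 0
1 1 1
1 0 0
0 0 1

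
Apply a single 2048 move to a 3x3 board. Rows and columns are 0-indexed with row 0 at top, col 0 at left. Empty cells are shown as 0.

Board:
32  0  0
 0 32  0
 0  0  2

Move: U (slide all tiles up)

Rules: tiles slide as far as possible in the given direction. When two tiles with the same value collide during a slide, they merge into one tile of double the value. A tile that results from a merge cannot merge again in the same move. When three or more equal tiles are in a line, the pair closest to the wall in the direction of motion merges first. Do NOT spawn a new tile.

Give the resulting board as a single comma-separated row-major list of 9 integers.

Slide up:
col 0: [32, 0, 0] -> [32, 0, 0]
col 1: [0, 32, 0] -> [32, 0, 0]
col 2: [0, 0, 2] -> [2, 0, 0]

Answer: 32, 32, 2, 0, 0, 0, 0, 0, 0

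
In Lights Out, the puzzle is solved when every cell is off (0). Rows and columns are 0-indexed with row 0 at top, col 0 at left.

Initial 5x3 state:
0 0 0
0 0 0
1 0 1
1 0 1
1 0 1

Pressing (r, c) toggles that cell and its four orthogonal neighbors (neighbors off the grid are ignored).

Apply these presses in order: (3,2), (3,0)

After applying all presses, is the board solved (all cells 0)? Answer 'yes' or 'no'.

Answer: yes

Derivation:
After press 1 at (3,2):
0 0 0
0 0 0
1 0 0
1 1 0
1 0 0

After press 2 at (3,0):
0 0 0
0 0 0
0 0 0
0 0 0
0 0 0

Lights still on: 0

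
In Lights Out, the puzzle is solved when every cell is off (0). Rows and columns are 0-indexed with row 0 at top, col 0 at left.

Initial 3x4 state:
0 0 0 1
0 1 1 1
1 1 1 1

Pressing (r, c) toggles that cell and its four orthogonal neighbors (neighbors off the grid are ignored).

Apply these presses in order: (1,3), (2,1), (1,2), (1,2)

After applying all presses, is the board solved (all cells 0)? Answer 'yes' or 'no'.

Answer: yes

Derivation:
After press 1 at (1,3):
0 0 0 0
0 1 0 0
1 1 1 0

After press 2 at (2,1):
0 0 0 0
0 0 0 0
0 0 0 0

After press 3 at (1,2):
0 0 1 0
0 1 1 1
0 0 1 0

After press 4 at (1,2):
0 0 0 0
0 0 0 0
0 0 0 0

Lights still on: 0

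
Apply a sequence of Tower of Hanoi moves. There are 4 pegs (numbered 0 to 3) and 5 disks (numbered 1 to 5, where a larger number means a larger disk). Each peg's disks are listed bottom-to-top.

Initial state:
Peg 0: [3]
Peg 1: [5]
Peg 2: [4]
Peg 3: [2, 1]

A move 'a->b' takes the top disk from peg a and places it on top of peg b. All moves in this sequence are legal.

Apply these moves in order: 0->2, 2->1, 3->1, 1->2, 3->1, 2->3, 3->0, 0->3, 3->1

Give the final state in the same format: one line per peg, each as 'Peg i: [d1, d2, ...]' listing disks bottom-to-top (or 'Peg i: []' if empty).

After move 1 (0->2):
Peg 0: []
Peg 1: [5]
Peg 2: [4, 3]
Peg 3: [2, 1]

After move 2 (2->1):
Peg 0: []
Peg 1: [5, 3]
Peg 2: [4]
Peg 3: [2, 1]

After move 3 (3->1):
Peg 0: []
Peg 1: [5, 3, 1]
Peg 2: [4]
Peg 3: [2]

After move 4 (1->2):
Peg 0: []
Peg 1: [5, 3]
Peg 2: [4, 1]
Peg 3: [2]

After move 5 (3->1):
Peg 0: []
Peg 1: [5, 3, 2]
Peg 2: [4, 1]
Peg 3: []

After move 6 (2->3):
Peg 0: []
Peg 1: [5, 3, 2]
Peg 2: [4]
Peg 3: [1]

After move 7 (3->0):
Peg 0: [1]
Peg 1: [5, 3, 2]
Peg 2: [4]
Peg 3: []

After move 8 (0->3):
Peg 0: []
Peg 1: [5, 3, 2]
Peg 2: [4]
Peg 3: [1]

After move 9 (3->1):
Peg 0: []
Peg 1: [5, 3, 2, 1]
Peg 2: [4]
Peg 3: []

Answer: Peg 0: []
Peg 1: [5, 3, 2, 1]
Peg 2: [4]
Peg 3: []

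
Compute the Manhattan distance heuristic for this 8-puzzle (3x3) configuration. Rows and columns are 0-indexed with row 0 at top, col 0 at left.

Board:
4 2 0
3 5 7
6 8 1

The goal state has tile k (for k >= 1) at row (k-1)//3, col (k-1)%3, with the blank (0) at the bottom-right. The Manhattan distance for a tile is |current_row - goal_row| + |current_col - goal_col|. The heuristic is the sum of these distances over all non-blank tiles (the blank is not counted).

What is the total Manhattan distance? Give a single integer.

Answer: 14

Derivation:
Tile 4: at (0,0), goal (1,0), distance |0-1|+|0-0| = 1
Tile 2: at (0,1), goal (0,1), distance |0-0|+|1-1| = 0
Tile 3: at (1,0), goal (0,2), distance |1-0|+|0-2| = 3
Tile 5: at (1,1), goal (1,1), distance |1-1|+|1-1| = 0
Tile 7: at (1,2), goal (2,0), distance |1-2|+|2-0| = 3
Tile 6: at (2,0), goal (1,2), distance |2-1|+|0-2| = 3
Tile 8: at (2,1), goal (2,1), distance |2-2|+|1-1| = 0
Tile 1: at (2,2), goal (0,0), distance |2-0|+|2-0| = 4
Sum: 1 + 0 + 3 + 0 + 3 + 3 + 0 + 4 = 14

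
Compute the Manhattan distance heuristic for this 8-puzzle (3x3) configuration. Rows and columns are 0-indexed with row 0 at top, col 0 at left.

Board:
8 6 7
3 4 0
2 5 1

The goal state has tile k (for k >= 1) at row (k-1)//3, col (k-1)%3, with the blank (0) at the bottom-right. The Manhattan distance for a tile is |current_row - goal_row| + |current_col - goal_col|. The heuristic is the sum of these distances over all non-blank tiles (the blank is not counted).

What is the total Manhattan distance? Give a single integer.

Answer: 21

Derivation:
Tile 8: at (0,0), goal (2,1), distance |0-2|+|0-1| = 3
Tile 6: at (0,1), goal (1,2), distance |0-1|+|1-2| = 2
Tile 7: at (0,2), goal (2,0), distance |0-2|+|2-0| = 4
Tile 3: at (1,0), goal (0,2), distance |1-0|+|0-2| = 3
Tile 4: at (1,1), goal (1,0), distance |1-1|+|1-0| = 1
Tile 2: at (2,0), goal (0,1), distance |2-0|+|0-1| = 3
Tile 5: at (2,1), goal (1,1), distance |2-1|+|1-1| = 1
Tile 1: at (2,2), goal (0,0), distance |2-0|+|2-0| = 4
Sum: 3 + 2 + 4 + 3 + 1 + 3 + 1 + 4 = 21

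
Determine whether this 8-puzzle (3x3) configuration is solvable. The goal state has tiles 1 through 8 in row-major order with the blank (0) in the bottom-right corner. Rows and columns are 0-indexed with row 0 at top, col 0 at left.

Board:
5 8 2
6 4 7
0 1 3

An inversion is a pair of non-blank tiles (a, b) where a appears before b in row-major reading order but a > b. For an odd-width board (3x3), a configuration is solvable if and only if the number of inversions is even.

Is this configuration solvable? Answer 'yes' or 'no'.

Inversions (pairs i<j in row-major order where tile[i] > tile[j] > 0): 18
18 is even, so the puzzle is solvable.

Answer: yes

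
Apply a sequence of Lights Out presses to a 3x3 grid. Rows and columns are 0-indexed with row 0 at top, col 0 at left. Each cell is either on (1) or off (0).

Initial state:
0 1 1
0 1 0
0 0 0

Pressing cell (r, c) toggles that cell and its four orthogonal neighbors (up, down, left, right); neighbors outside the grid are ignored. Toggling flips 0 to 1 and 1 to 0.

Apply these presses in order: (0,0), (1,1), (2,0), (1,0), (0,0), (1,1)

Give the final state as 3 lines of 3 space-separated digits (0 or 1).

Answer: 1 1 1
0 0 0
0 1 0

Derivation:
After press 1 at (0,0):
1 0 1
1 1 0
0 0 0

After press 2 at (1,1):
1 1 1
0 0 1
0 1 0

After press 3 at (2,0):
1 1 1
1 0 1
1 0 0

After press 4 at (1,0):
0 1 1
0 1 1
0 0 0

After press 5 at (0,0):
1 0 1
1 1 1
0 0 0

After press 6 at (1,1):
1 1 1
0 0 0
0 1 0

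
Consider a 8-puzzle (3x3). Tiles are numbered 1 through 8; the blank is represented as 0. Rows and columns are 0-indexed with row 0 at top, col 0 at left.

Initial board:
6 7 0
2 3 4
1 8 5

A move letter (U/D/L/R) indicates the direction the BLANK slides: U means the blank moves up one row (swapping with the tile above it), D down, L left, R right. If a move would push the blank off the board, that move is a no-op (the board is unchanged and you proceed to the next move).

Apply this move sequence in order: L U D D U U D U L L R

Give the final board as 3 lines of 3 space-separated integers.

After move 1 (L):
6 0 7
2 3 4
1 8 5

After move 2 (U):
6 0 7
2 3 4
1 8 5

After move 3 (D):
6 3 7
2 0 4
1 8 5

After move 4 (D):
6 3 7
2 8 4
1 0 5

After move 5 (U):
6 3 7
2 0 4
1 8 5

After move 6 (U):
6 0 7
2 3 4
1 8 5

After move 7 (D):
6 3 7
2 0 4
1 8 5

After move 8 (U):
6 0 7
2 3 4
1 8 5

After move 9 (L):
0 6 7
2 3 4
1 8 5

After move 10 (L):
0 6 7
2 3 4
1 8 5

After move 11 (R):
6 0 7
2 3 4
1 8 5

Answer: 6 0 7
2 3 4
1 8 5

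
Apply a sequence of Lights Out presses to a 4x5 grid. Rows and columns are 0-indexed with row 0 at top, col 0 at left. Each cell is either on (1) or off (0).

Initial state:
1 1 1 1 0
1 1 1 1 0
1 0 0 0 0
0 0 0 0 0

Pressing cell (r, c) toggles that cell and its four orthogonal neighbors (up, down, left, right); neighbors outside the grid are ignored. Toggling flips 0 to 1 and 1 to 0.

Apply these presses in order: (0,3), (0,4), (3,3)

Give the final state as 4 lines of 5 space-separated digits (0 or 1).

Answer: 1 1 0 1 0
1 1 1 0 1
1 0 0 1 0
0 0 1 1 1

Derivation:
After press 1 at (0,3):
1 1 0 0 1
1 1 1 0 0
1 0 0 0 0
0 0 0 0 0

After press 2 at (0,4):
1 1 0 1 0
1 1 1 0 1
1 0 0 0 0
0 0 0 0 0

After press 3 at (3,3):
1 1 0 1 0
1 1 1 0 1
1 0 0 1 0
0 0 1 1 1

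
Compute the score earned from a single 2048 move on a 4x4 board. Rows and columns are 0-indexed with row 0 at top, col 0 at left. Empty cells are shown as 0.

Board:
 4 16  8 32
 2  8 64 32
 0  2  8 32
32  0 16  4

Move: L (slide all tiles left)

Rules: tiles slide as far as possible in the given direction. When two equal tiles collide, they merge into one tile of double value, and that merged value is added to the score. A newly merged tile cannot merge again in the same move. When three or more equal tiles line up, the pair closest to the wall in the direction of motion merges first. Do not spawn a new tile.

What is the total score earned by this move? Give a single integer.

Answer: 0

Derivation:
Slide left:
row 0: [4, 16, 8, 32] -> [4, 16, 8, 32]  score +0 (running 0)
row 1: [2, 8, 64, 32] -> [2, 8, 64, 32]  score +0 (running 0)
row 2: [0, 2, 8, 32] -> [2, 8, 32, 0]  score +0 (running 0)
row 3: [32, 0, 16, 4] -> [32, 16, 4, 0]  score +0 (running 0)
Board after move:
 4 16  8 32
 2  8 64 32
 2  8 32  0
32 16  4  0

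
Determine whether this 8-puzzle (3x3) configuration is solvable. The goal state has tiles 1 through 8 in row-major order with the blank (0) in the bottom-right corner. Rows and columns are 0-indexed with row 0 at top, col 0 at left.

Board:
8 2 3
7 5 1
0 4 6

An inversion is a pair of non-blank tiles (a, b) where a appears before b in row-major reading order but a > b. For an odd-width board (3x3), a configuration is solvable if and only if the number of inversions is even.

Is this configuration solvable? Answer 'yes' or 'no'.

Inversions (pairs i<j in row-major order where tile[i] > tile[j] > 0): 15
15 is odd, so the puzzle is not solvable.

Answer: no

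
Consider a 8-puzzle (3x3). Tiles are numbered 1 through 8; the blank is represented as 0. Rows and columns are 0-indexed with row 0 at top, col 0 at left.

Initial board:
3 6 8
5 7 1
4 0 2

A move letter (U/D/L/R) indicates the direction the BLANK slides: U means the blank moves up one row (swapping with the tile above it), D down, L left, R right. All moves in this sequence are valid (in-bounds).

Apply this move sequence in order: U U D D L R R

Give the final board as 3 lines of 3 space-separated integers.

Answer: 3 6 8
5 7 1
4 2 0

Derivation:
After move 1 (U):
3 6 8
5 0 1
4 7 2

After move 2 (U):
3 0 8
5 6 1
4 7 2

After move 3 (D):
3 6 8
5 0 1
4 7 2

After move 4 (D):
3 6 8
5 7 1
4 0 2

After move 5 (L):
3 6 8
5 7 1
0 4 2

After move 6 (R):
3 6 8
5 7 1
4 0 2

After move 7 (R):
3 6 8
5 7 1
4 2 0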